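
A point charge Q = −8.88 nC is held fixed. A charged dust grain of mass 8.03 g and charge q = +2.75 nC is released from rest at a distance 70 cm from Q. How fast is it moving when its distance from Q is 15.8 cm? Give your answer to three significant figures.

0.0164 m/s

Only the electrostatic force acts, so mechanical energy is conserved: ½mv² = U₁ − U₂ = kQq(1/r₁ − 1/r₂).
U₁ − U₂ = (8.99×10⁹ N·m²/C²)(-8.88×10⁻⁹ C)(2.75×10⁻⁹ C)(1/0.700 − 1/0.158) = 1.08×10⁻⁶ J.
v = √(2·1.08×10⁻⁶/8.03×10⁻³) = 0.0164 m/s.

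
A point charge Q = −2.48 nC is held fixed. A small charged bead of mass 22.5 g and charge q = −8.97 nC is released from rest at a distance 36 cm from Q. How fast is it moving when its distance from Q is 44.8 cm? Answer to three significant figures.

Only the electrostatic force acts, so mechanical energy is conserved: ½mv² = U₁ − U₂ = kQq(1/r₁ − 1/r₂).
U₁ − U₂ = (8.99×10⁹ N·m²/C²)(-2.48×10⁻⁹ C)(-8.97×10⁻⁹ C)(1/0.360 − 1/0.448) = 1.09×10⁻⁷ J.
v = √(2·1.09×10⁻⁷/0.0225) = 3.11×10⁻³ m/s.

3.11×10⁻³ m/s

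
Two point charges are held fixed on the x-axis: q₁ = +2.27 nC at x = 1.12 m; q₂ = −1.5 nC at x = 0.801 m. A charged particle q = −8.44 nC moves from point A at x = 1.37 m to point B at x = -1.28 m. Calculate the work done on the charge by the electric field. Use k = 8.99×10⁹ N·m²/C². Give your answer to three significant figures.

The work done by the electric force is W_field = −ΔU = −q(V_B − V_A) = q(V_A − V_B).
At A: distances to the source charges are 0.250 m, 0.569 m; V_A = Σ kqᵢ/rᵢ = 57.9 V.
At B: distances to the source charges are 2.40 m, 2.08 m; V_B = Σ kqᵢ/rᵢ = 2.02 V.
ΔV = V_B − V_A = -55.9 V.
W_field = −qΔV = −(-8.44×10⁻⁹ C)(-55.9 V) = -4.72×10⁻⁷ J.

-4.72×10⁻⁷ J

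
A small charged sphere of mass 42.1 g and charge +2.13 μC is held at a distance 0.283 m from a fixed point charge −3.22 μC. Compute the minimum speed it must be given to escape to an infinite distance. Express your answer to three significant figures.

To just escape, total mechanical energy must reach zero at infinity: ½mv²_min + U = 0, so ½mv²_min = −U = |kQq|/r.
|U| = |kQq|/r = (8.99×10⁹ N·m²/C²)(3.22×10⁻⁶)(2.13×10⁻⁶)/(0.283) = 0.218 J.
v_min = √(2|U|/m) = √(2·0.218/0.0421) = 3.22 m/s.

3.22 m/s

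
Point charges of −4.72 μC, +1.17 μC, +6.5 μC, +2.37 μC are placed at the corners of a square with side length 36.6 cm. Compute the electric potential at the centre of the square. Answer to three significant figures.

1.85×10⁵ V

Electric potential is a scalar, so the contributions from each charge add algebraically: V = Σ kqᵢ/rᵢ.
The distance from each corner to the centre is a√2/2 = 0.259 m.
V = k[(-4.72×10⁻⁶)/(0.259) + (1.17×10⁻⁶)/(0.259) + (6.50×10⁻⁶)/(0.259) + (2.37×10⁻⁶)/(0.259)] = 1.85×10⁵ V.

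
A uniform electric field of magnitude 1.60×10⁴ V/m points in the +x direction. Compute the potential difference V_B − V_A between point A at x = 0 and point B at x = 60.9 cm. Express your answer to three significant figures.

In a uniform field, potential decreases in the direction of E: V_B − V_A = −E·Δx.
V_B − V_A = −(1.60×10⁴ V/m)(0.609 m) = -9740 V.

-9740 V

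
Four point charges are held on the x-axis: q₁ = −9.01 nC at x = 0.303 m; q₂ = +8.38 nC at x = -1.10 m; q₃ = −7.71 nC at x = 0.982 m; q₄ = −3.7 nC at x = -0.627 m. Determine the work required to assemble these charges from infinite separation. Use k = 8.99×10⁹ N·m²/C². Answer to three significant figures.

4.93×10⁻⁸ J

The assembly work is the sum of pairwise potential energies, U = Σ_{i<j} kqᵢqⱼ/rᵢⱼ.
Pair separations: r₁₂ = 1.40 m, r₁₃ = 0.679 m, r₁₄ = 0.930 m, r₂₃ = 2.08 m, r₂₄ = 0.473 m, r₃₄ = 1.61 m.
Summing all 6 pair terms gives U = 4.93×10⁻⁸ J.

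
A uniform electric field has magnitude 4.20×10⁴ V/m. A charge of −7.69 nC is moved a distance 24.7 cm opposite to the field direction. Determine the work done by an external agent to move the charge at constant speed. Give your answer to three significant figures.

-7.98×10⁻⁵ J

The potential change for a displacement 24.7 cm opposite to the field direction is ΔV = +Ed = 1.04×10⁴ V.
W_ext = qΔV = -7.98×10⁻⁵ J.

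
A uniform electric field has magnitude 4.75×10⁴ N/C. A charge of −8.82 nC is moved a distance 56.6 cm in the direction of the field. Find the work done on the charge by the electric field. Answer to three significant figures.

-2.37×10⁻⁴ J

The potential change for a displacement 56.6 cm in the direction of the field is ΔV = −Ed = -2.69×10⁴ V.
W_field = −qΔV = -2.37×10⁻⁴ J.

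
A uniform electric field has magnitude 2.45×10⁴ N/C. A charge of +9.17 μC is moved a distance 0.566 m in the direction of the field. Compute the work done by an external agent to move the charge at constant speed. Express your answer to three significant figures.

The potential change for a displacement 0.566 m in the direction of the field is ΔV = −Ed = -1.39×10⁴ V.
W_ext = qΔV = -0.127 J.

-0.127 J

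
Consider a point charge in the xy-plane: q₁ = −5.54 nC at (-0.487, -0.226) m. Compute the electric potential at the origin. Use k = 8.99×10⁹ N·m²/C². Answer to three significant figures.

-92.8 V

The total potential is the scalar sum of each charge's contribution, V = Σ kqᵢ/rᵢ.
Distances from the field point to each charge: r₁ = 0.537 m.
V = k[(-5.54×10⁻⁹)/(0.537)] = -92.8 V.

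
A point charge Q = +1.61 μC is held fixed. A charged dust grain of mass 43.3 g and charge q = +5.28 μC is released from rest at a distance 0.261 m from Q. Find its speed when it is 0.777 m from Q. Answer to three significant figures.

Only the electrostatic force acts, so mechanical energy is conserved: ½mv² = U₁ − U₂ = kQq(1/r₁ − 1/r₂).
U₁ − U₂ = (8.99×10⁹ N·m²/C²)(1.61×10⁻⁶ C)(5.28×10⁻⁶ C)(1/0.261 − 1/0.777) = 0.194 J.
v = √(2·0.194/0.0433) = 3.00 m/s.

3.00 m/s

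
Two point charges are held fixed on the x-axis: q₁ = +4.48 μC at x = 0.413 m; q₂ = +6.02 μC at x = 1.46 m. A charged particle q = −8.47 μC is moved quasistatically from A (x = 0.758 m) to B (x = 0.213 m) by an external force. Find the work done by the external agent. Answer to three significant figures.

-0.431 J

For quasistatic motion the external work equals the change in potential energy: W_ext = qΔV = q(V_B − V_A).
At A: distances to the source charges are 0.345 m, 0.702 m; V_A = Σ kqᵢ/rᵢ = 1.94×10⁵ V.
At B: distances to the source charges are 0.200 m, 1.25 m; V_B = Σ kqᵢ/rᵢ = 2.45×10⁵ V.
ΔV = V_B − V_A = 5.09×10⁴ V.
W_ext = qΔV = (-8.47×10⁻⁶ C)(5.09×10⁴ V) = -0.431 J.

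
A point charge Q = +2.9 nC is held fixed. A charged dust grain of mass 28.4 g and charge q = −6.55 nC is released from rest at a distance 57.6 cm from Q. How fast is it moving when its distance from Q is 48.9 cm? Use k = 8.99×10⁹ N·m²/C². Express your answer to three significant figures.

1.93×10⁻³ m/s

Only the electrostatic force acts, so mechanical energy is conserved: ½mv² = U₁ − U₂ = kQq(1/r₁ − 1/r₂).
U₁ − U₂ = (8.99×10⁹ N·m²/C²)(2.90×10⁻⁹ C)(-6.55×10⁻⁹ C)(1/0.576 − 1/0.489) = 5.27×10⁻⁸ J.
v = √(2·5.27×10⁻⁸/0.0284) = 1.93×10⁻³ m/s.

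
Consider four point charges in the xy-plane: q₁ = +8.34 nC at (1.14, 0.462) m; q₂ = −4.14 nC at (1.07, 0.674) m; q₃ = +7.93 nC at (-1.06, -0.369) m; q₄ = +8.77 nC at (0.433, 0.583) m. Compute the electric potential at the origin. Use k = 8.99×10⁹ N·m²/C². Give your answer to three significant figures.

204 V

The total potential is the scalar sum of each charge's contribution, V = Σ kqᵢ/rᵢ.
Distances from the field point to each charge: r₁ = 1.23 m, r₂ = 1.26 m, r₃ = 1.12 m, r₄ = 0.726 m.
V = k[(8.34×10⁻⁹)/(1.23) + (-4.14×10⁻⁹)/(1.26) + (7.93×10⁻⁹)/(1.12) + (8.77×10⁻⁹)/(0.726)] = 204 V.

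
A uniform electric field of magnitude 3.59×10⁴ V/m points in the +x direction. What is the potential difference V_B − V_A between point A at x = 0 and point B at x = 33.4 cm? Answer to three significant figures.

In a uniform field, potential decreases in the direction of E: V_B − V_A = −E·Δx.
V_B − V_A = −(3.59×10⁴ V/m)(0.334 m) = -1.20×10⁴ V.

-1.20×10⁴ V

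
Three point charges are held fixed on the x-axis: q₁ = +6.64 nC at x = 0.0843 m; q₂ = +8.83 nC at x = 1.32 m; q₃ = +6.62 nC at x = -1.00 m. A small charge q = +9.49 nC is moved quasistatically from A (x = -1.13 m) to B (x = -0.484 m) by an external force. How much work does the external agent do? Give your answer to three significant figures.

For quasistatic motion the external work equals the change in potential energy: W_ext = qΔV = q(V_B − V_A).
At A: distances to the source charges are 1.21 m, 2.45 m, 0.130 m; V_A = Σ kqᵢ/rᵢ = 539 V.
At B: distances to the source charges are 0.568 m, 1.80 m, 0.516 m; V_B = Σ kqᵢ/rᵢ = 264 V.
ΔV = V_B − V_A = -275 V.
W_ext = qΔV = (9.49×10⁻⁹ C)(-275 V) = -2.61×10⁻⁶ J.

-2.61×10⁻⁶ J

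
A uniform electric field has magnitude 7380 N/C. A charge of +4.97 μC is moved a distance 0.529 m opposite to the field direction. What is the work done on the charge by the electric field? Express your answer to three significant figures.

The potential change for a displacement 0.529 m opposite to the field direction is ΔV = +Ed = 3900 V.
W_field = −qΔV = -0.0194 J.

-0.0194 J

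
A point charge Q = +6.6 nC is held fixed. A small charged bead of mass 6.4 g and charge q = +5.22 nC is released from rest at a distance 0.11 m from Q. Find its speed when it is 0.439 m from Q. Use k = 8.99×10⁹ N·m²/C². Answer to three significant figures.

Only the electrostatic force acts, so mechanical energy is conserved: ½mv² = U₁ − U₂ = kQq(1/r₁ − 1/r₂).
U₁ − U₂ = (8.99×10⁹ N·m²/C²)(6.60×10⁻⁹ C)(5.22×10⁻⁹ C)(1/0.110 − 1/0.439) = 2.11×10⁻⁶ J.
v = √(2·2.11×10⁻⁶/6.40×10⁻³) = 0.0257 m/s.

0.0257 m/s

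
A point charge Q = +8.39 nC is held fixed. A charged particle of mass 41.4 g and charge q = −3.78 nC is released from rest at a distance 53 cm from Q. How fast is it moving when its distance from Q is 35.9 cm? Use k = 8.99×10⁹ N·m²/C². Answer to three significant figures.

3.52×10⁻³ m/s

Only the electrostatic force acts, so mechanical energy is conserved: ½mv² = U₁ − U₂ = kQq(1/r₁ − 1/r₂).
U₁ − U₂ = (8.99×10⁹ N·m²/C²)(8.39×10⁻⁹ C)(-3.78×10⁻⁹ C)(1/0.530 − 1/0.359) = 2.56×10⁻⁷ J.
v = √(2·2.56×10⁻⁷/0.0414) = 3.52×10⁻³ m/s.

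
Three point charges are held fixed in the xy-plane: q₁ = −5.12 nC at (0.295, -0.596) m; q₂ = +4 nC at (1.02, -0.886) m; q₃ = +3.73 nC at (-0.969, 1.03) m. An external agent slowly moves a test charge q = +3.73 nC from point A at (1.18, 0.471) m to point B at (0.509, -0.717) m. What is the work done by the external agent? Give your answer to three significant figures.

-4.25×10⁻⁷ J

For quasistatic motion the external work equals the change in potential energy: W_ext = qΔV = q(V_B − V_A).
At A: distances to the source charges are 1.39 m, 1.37 m, 2.22 m; V_A = Σ kqᵢ/rᵢ = 8.22 V.
At B: distances to the source charges are 0.246 m, 0.538 m, 2.29 m; V_B = Σ kqᵢ/rᵢ = -106 V.
ΔV = V_B − V_A = -114 V.
W_ext = qΔV = (3.73×10⁻⁹ C)(-114 V) = -4.25×10⁻⁷ J.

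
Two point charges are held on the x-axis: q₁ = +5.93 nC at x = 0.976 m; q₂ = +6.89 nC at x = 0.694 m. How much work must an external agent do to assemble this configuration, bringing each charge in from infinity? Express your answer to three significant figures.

The assembly work is the sum of pairwise potential energies, U = Σ_{i<j} kqᵢqⱼ/rᵢⱼ.
Pair separations: r₁₂ = 0.282 m.
U = (1.30×10⁻⁶) = 1.30×10⁻⁶ J.

1.30×10⁻⁶ J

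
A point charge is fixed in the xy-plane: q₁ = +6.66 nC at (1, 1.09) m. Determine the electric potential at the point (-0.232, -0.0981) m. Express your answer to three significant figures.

35.0 V

The total potential is the scalar sum of each charge's contribution, V = Σ kqᵢ/rᵢ.
Distances from the field point to each charge: r₁ = 1.71 m.
V = k[(6.66×10⁻⁹)/(1.71)] = 35.0 V.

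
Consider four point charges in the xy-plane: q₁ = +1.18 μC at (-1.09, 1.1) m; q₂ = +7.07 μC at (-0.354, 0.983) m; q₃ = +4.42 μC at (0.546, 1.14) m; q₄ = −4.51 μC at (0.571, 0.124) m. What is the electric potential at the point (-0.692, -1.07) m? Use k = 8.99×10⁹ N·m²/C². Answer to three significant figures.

2.77×10⁴ V

Electric potential is a scalar, so the contributions from each charge add algebraically: V = Σ kqᵢ/rᵢ.
Distances from the field point to each charge: r₁ = 2.21 m, r₂ = 2.08 m, r₃ = 2.53 m, r₄ = 1.74 m.
V = k[(1.18×10⁻⁶)/(2.21) + (7.07×10⁻⁶)/(2.08) + (4.42×10⁻⁶)/(2.53) + (-4.51×10⁻⁶)/(1.74)] = 2.77×10⁴ V.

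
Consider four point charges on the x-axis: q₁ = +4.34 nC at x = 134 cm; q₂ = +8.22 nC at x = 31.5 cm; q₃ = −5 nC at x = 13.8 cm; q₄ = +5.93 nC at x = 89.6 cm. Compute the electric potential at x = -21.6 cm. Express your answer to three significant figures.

85.2 V

The total potential is the scalar sum of each charge's contribution, V = Σ kqᵢ/rᵢ.
Distances from the field point to each charge: r₁ = 1.56 m, r₂ = 0.531 m, r₃ = 0.354 m, r₄ = 1.11 m.
V = k[(4.34×10⁻⁹)/(1.56) + (8.22×10⁻⁹)/(0.531) + (-5.00×10⁻⁹)/(0.354) + (5.93×10⁻⁹)/(1.11)] = 85.2 V.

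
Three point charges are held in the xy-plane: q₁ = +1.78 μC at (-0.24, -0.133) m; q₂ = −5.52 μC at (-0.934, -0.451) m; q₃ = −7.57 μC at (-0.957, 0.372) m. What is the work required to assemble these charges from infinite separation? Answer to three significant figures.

0.202 J

The assembly work is the sum of pairwise potential energies, U = Σ_{i<j} kqᵢqⱼ/rᵢⱼ.
Pair separations: r₁₂ = 0.763 m, r₁₃ = 0.877 m, r₂₃ = 0.823 m.
U = (-0.116) + (-0.138) + (0.456) = 0.202 J.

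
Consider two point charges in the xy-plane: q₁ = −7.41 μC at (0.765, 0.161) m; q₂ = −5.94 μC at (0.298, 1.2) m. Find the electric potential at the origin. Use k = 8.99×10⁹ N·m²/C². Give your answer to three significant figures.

-1.28×10⁵ V

The total potential is the scalar sum of each charge's contribution, V = Σ kqᵢ/rᵢ.
Distances from the field point to each charge: r₁ = 0.782 m, r₂ = 1.24 m.
V = k[(-7.41×10⁻⁶)/(0.782) + (-5.94×10⁻⁶)/(1.24)] = -1.28×10⁵ V.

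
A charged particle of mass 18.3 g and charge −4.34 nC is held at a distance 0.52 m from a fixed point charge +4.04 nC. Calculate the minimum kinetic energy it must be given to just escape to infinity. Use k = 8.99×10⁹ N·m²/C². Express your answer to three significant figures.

To just escape, total mechanical energy must reach zero at infinity: ½mv²_min + U = 0, so ½mv²_min = −U = |kQq|/r.
|U| = |kQq|/r = (8.99×10⁹ N·m²/C²)(4.04×10⁻⁹)(4.34×10⁻⁹)/(0.520) = 3.03×10⁻⁷ J.

3.03×10⁻⁷ J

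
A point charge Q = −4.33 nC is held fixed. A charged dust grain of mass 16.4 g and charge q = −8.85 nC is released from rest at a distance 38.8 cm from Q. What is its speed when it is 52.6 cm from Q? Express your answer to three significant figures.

5.33×10⁻³ m/s

Only the electrostatic force acts, so mechanical energy is conserved: ½mv² = U₁ − U₂ = kQq(1/r₁ − 1/r₂).
U₁ − U₂ = (8.99×10⁹ N·m²/C²)(-4.33×10⁻⁹ C)(-8.85×10⁻⁹ C)(1/0.388 − 1/0.526) = 2.33×10⁻⁷ J.
v = √(2·2.33×10⁻⁷/0.0164) = 5.33×10⁻³ m/s.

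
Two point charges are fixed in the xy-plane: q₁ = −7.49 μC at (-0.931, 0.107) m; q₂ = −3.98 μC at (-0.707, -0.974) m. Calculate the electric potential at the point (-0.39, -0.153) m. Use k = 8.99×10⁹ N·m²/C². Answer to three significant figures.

-1.53×10⁵ V

Electric potential is a scalar, so the contributions from each charge add algebraically: V = Σ kqᵢ/rᵢ.
Distances from the field point to each charge: r₁ = 0.600 m, r₂ = 0.880 m.
V = k[(-7.49×10⁻⁶)/(0.600) + (-3.98×10⁻⁶)/(0.880)] = -1.53×10⁵ V.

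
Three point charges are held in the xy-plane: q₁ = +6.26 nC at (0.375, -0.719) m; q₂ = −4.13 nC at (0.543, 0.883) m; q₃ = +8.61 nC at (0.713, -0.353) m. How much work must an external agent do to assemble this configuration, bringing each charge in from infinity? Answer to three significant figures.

5.72×10⁻⁷ J

The assembly work is the sum of pairwise potential energies, U = Σ_{i<j} kqᵢqⱼ/rᵢⱼ.
Pair separations: r₁₂ = 1.61 m, r₁₃ = 0.498 m, r₂₃ = 1.25 m.
U = (-1.44×10⁻⁷) + (9.73×10⁻⁷) + (-2.56×10⁻⁷) = 5.72×10⁻⁷ J.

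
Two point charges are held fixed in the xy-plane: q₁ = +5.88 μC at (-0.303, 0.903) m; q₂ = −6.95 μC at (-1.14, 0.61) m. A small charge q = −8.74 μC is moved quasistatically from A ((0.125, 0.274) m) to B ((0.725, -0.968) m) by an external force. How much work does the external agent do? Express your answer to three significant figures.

0.197 J

For quasistatic motion the external work equals the change in potential energy: W_ext = qΔV = q(V_B − V_A).
At A: distances to the source charges are 0.761 m, 1.31 m; V_A = Σ kqᵢ/rᵢ = 2.17×10⁴ V.
At B: distances to the source charges are 2.13 m, 2.44 m; V_B = Σ kqᵢ/rᵢ = -814 V.
ΔV = V_B − V_A = -2.26×10⁴ V.
W_ext = qΔV = (-8.74×10⁻⁶ C)(-2.26×10⁴ V) = 0.197 J.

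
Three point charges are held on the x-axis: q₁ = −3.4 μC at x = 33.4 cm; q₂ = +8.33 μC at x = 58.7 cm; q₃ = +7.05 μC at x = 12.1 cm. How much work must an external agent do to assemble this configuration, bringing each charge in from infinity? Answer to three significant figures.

The work to assemble the configuration equals its total potential energy, U = Σ kqᵢqⱼ/rᵢⱼ over all pairs.
Pair separations: r₁₂ = 0.253 m, r₁₃ = 0.213 m, r₂₃ = 0.466 m.
U = (-1.01) + (-1.01) + (1.13) = -0.885 J.

-0.885 J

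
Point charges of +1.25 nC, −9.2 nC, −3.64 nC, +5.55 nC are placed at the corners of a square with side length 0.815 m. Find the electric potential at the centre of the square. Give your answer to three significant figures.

-94.2 V

Electric potential is a scalar, so the contributions from each charge add algebraically: V = Σ kqᵢ/rᵢ.
The distance from each corner to the centre is a√2/2 = 0.576 m.
V = k[(1.25×10⁻⁹)/(0.576) + (-9.20×10⁻⁹)/(0.576) + (-3.64×10⁻⁹)/(0.576) + (5.55×10⁻⁹)/(0.576)] = -94.2 V.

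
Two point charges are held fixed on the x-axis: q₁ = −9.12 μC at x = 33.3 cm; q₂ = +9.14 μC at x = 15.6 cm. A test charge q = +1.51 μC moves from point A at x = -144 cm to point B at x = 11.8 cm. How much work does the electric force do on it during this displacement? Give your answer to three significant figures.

-2.68 J

The work done by the electric force is W_field = −ΔU = −q(V_B − V_A) = q(V_A − V_B).
At A: distances to the source charges are 1.77 m, 1.60 m; V_A = Σ kqᵢ/rᵢ = 5240 V.
At B: distances to the source charges are 0.215 m, 0.0380 m; V_B = Σ kqᵢ/rᵢ = 1.78×10⁶ V.
ΔV = V_B − V_A = 1.78×10⁶ V.
W_field = −qΔV = −(1.51×10⁻⁶ C)(1.78×10⁶ V) = -2.68 J.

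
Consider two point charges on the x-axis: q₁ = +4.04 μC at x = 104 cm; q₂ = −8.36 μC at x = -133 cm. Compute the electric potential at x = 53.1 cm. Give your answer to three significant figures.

Electric potential is a scalar, so the contributions from each charge add algebraically: V = Σ kqᵢ/rᵢ.
Distances from the field point to each charge: r₁ = 0.509 m, r₂ = 1.86 m.
V = k[(4.04×10⁻⁶)/(0.509) + (-8.36×10⁻⁶)/(1.86)] = 3.10×10⁴ V.

3.10×10⁴ V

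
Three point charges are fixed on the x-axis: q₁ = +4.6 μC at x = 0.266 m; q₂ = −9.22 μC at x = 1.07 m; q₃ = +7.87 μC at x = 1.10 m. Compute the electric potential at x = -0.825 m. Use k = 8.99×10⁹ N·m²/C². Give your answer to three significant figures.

Electric potential is a scalar, so the contributions from each charge add algebraically: V = Σ kqᵢ/rᵢ.
Distances from the field point to each charge: r₁ = 1.09 m, r₂ = 1.90 m, r₃ = 1.93 m.
V = k[(4.60×10⁻⁶)/(1.09) + (-9.22×10⁻⁶)/(1.90) + (7.87×10⁻⁶)/(1.93)] = 3.09×10⁴ V.

3.09×10⁴ V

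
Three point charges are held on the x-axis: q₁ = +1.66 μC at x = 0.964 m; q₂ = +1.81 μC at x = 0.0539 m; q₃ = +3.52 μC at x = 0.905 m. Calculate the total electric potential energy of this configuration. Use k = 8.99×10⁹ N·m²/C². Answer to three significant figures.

The work to assemble the configuration equals its total potential energy, U = Σ kqᵢqⱼ/rᵢⱼ over all pairs.
Pair separations: r₁₂ = 0.910 m, r₁₃ = 0.0590 m, r₂₃ = 0.851 m.
U = (0.0297) + (0.890) + (0.0673) = 0.987 J.

0.987 J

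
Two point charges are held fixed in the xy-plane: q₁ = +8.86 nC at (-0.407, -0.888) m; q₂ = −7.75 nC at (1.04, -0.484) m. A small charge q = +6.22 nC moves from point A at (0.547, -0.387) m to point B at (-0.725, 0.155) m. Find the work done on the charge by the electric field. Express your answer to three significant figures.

The work done by the electric force is W_field = −ΔU = −q(V_B − V_A) = q(V_A − V_B).
At A: distances to the source charges are 1.08 m, 0.502 m; V_A = Σ kqᵢ/rᵢ = -64.7 V.
At B: distances to the source charges are 1.09 m, 1.88 m; V_B = Σ kqᵢ/rᵢ = 35.9 V.
ΔV = V_B − V_A = 101 V.
W_field = −qΔV = −(6.22×10⁻⁹ C)(101 V) = -6.26×10⁻⁷ J.

-6.26×10⁻⁷ J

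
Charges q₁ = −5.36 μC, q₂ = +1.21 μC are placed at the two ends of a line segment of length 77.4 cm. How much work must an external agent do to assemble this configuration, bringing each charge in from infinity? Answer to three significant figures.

-0.0753 J

The assembly work is the sum of pairwise potential energies, U = Σ_{i<j} kqᵢqⱼ/rᵢⱼ.
The separation is r = 0.774 m.
U = (-0.0753) = -0.0753 J.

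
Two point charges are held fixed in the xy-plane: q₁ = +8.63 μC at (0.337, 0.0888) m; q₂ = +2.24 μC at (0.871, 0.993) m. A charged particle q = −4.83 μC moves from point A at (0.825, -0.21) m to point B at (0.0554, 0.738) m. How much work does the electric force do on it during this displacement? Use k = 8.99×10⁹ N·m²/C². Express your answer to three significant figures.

-0.0923 J

The work done by the electric force is W_field = −ΔU = −q(V_B − V_A) = q(V_A − V_B).
At A: distances to the source charges are 0.572 m, 1.20 m; V_A = Σ kqᵢ/rᵢ = 1.52×10⁵ V.
At B: distances to the source charges are 0.708 m, 0.855 m; V_B = Σ kqᵢ/rᵢ = 1.33×10⁵ V.
ΔV = V_B − V_A = -1.91×10⁴ V.
W_field = −qΔV = −(-4.83×10⁻⁶ C)(-1.91×10⁴ V) = -0.0923 J.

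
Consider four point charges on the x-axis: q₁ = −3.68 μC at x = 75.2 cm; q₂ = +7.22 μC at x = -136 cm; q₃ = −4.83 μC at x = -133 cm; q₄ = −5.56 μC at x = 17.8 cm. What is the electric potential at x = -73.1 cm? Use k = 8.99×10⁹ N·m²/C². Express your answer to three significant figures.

Electric potential is a scalar, so the contributions from each charge add algebraically: V = Σ kqᵢ/rᵢ.
Distances from the field point to each charge: r₁ = 1.48 m, r₂ = 0.629 m, r₃ = 0.599 m, r₄ = 0.909 m.
V = k[(-3.68×10⁻⁶)/(1.48) + (7.22×10⁻⁶)/(0.629) + (-4.83×10⁻⁶)/(0.599) + (-5.56×10⁻⁶)/(0.909)] = -4.66×10⁴ V.

-4.66×10⁴ V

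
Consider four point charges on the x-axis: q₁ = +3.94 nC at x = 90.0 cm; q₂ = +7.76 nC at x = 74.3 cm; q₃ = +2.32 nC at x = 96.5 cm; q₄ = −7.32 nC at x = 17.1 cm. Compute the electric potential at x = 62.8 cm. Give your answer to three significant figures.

Electric potential is a scalar, so the contributions from each charge add algebraically: V = Σ kqᵢ/rᵢ.
Distances from the field point to each charge: r₁ = 0.272 m, r₂ = 0.115 m, r₃ = 0.337 m, r₄ = 0.457 m.
V = k[(3.94×10⁻⁹)/(0.272) + (7.76×10⁻⁹)/(0.115) + (2.32×10⁻⁹)/(0.337) + (-7.32×10⁻⁹)/(0.457)] = 655 V.

655 V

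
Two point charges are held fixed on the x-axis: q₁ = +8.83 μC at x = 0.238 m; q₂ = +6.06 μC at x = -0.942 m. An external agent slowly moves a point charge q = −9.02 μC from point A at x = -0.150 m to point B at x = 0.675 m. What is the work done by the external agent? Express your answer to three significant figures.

0.523 J

For quasistatic motion the external work equals the change in potential energy: W_ext = qΔV = q(V_B − V_A).
At A: distances to the source charges are 0.388 m, 0.792 m; V_A = Σ kqᵢ/rᵢ = 2.73×10⁵ V.
At B: distances to the source charges are 0.437 m, 1.62 m; V_B = Σ kqᵢ/rᵢ = 2.15×10⁵ V.
ΔV = V_B − V_A = -5.80×10⁴ V.
W_ext = qΔV = (-9.02×10⁻⁶ C)(-5.80×10⁴ V) = 0.523 J.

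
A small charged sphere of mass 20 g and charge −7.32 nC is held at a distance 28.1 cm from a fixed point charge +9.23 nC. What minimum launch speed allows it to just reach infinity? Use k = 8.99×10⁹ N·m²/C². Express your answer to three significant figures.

0.0147 m/s

To just escape, total mechanical energy must reach zero at infinity: ½mv²_min + U = 0, so ½mv²_min = −U = |kQq|/r.
|U| = |kQq|/r = (8.99×10⁹ N·m²/C²)(9.23×10⁻⁹)(7.32×10⁻⁹)/(0.281) = 2.16×10⁻⁶ J.
v_min = √(2|U|/m) = √(2·2.16×10⁻⁶/0.0200) = 0.0147 m/s.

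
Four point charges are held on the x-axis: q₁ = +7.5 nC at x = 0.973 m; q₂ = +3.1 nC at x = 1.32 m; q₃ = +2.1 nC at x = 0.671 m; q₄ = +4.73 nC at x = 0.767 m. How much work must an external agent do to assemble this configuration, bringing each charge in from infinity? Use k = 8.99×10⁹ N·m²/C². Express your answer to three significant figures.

3.88×10⁻⁶ J

The work to assemble the configuration equals its total potential energy, U = Σ kqᵢqⱼ/rᵢⱼ over all pairs.
Pair separations: r₁₂ = 0.347 m, r₁₃ = 0.302 m, r₁₄ = 0.206 m, r₂₃ = 0.649 m, r₂₄ = 0.553 m, r₃₄ = 0.0960 m.
Summing all 6 pair terms gives U = 3.88×10⁻⁶ J.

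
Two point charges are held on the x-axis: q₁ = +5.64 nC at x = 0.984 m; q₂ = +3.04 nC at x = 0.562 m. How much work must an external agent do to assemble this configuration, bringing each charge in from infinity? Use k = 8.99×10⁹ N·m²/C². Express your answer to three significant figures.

The work to assemble the configuration equals its total potential energy, U = Σ kqᵢqⱼ/rᵢⱼ over all pairs.
Pair separations: r₁₂ = 0.422 m.
U = (3.65×10⁻⁷) = 3.65×10⁻⁷ J.

3.65×10⁻⁷ J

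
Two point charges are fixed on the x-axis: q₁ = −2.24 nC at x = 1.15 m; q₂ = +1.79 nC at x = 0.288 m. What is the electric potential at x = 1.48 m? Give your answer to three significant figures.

-47.5 V

Electric potential is a scalar, so the contributions from each charge add algebraically: V = Σ kqᵢ/rᵢ.
Distances from the field point to each charge: r₁ = 0.330 m, r₂ = 1.19 m.
V = k[(-2.24×10⁻⁹)/(0.330) + (1.79×10⁻⁹)/(1.19)] = -47.5 V.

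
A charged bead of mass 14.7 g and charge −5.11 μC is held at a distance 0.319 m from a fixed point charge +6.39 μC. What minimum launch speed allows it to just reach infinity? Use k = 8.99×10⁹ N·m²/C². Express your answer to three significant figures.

11.2 m/s

To just escape, total mechanical energy must reach zero at infinity: ½mv²_min + U = 0, so ½mv²_min = −U = |kQq|/r.
|U| = |kQq|/r = (8.99×10⁹ N·m²/C²)(6.39×10⁻⁶)(5.11×10⁻⁶)/(0.319) = 0.920 J.
v_min = √(2|U|/m) = √(2·0.920/0.0147) = 11.2 m/s.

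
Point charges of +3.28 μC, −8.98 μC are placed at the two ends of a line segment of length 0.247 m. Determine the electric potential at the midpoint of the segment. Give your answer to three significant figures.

-4.15×10⁵ V

Electric potential is a scalar, so the contributions from each charge add algebraically: V = Σ kqᵢ/rᵢ.
Each charge is 0.123 m from the midpoint.
V = k[(3.28×10⁻⁶)/(0.123) + (-8.98×10⁻⁶)/(0.123)] = -4.15×10⁵ V.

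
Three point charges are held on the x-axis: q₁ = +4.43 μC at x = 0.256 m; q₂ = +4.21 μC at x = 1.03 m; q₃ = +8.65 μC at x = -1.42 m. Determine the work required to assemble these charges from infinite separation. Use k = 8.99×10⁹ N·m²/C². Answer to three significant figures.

0.556 J

The assembly work is the sum of pairwise potential energies, U = Σ_{i<j} kqᵢqⱼ/rᵢⱼ.
Pair separations: r₁₂ = 0.774 m, r₁₃ = 1.68 m, r₂₃ = 2.45 m.
U = (0.217) + (0.206) + (0.134) = 0.556 J.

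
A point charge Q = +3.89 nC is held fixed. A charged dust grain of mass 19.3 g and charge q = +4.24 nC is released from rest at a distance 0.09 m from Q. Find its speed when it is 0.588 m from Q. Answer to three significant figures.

0.0120 m/s

Only the electrostatic force acts, so mechanical energy is conserved: ½mv² = U₁ − U₂ = kQq(1/r₁ − 1/r₂).
U₁ − U₂ = (8.99×10⁹ N·m²/C²)(3.89×10⁻⁹ C)(4.24×10⁻⁹ C)(1/0.0900 − 1/0.588) = 1.40×10⁻⁶ J.
v = √(2·1.40×10⁻⁶/0.0193) = 0.0120 m/s.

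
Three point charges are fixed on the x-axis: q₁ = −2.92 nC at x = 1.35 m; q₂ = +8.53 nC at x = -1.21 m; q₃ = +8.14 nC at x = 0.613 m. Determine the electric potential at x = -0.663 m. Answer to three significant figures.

185 V

The total potential is the scalar sum of each charge's contribution, V = Σ kqᵢ/rᵢ.
Distances from the field point to each charge: r₁ = 2.01 m, r₂ = 0.547 m, r₃ = 1.28 m.
V = k[(-2.92×10⁻⁹)/(2.01) + (8.53×10⁻⁹)/(0.547) + (8.14×10⁻⁹)/(1.28)] = 185 V.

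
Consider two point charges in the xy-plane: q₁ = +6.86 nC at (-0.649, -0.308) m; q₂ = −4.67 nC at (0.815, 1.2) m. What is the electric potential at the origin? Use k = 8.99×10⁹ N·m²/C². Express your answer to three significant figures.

56.9 V

Electric potential is a scalar, so the contributions from each charge add algebraically: V = Σ kqᵢ/rᵢ.
Distances from the field point to each charge: r₁ = 0.718 m, r₂ = 1.45 m.
V = k[(6.86×10⁻⁹)/(0.718) + (-4.67×10⁻⁹)/(1.45)] = 56.9 V.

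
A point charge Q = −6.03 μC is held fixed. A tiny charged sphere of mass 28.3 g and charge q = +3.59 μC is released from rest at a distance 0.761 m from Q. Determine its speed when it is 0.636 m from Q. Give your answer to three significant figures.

Only the electrostatic force acts, so mechanical energy is conserved: ½mv² = U₁ − U₂ = kQq(1/r₁ − 1/r₂).
U₁ − U₂ = (8.99×10⁹ N·m²/C²)(-6.03×10⁻⁶ C)(3.59×10⁻⁶ C)(1/0.761 − 1/0.636) = 0.0503 J.
v = √(2·0.0503/0.0283) = 1.88 m/s.

1.88 m/s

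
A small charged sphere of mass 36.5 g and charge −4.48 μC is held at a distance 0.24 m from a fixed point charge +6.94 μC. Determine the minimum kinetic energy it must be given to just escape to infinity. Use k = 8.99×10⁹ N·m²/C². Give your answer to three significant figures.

1.16 J

To just escape, total mechanical energy must reach zero at infinity: ½mv²_min + U = 0, so ½mv²_min = −U = |kQq|/r.
|U| = |kQq|/r = (8.99×10⁹ N·m²/C²)(6.94×10⁻⁶)(4.48×10⁻⁶)/(0.240) = 1.16 J.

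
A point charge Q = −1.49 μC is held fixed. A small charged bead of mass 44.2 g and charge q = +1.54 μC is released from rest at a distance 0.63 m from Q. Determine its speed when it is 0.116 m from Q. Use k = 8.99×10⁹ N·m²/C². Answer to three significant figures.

2.56 m/s

Only the electrostatic force acts, so mechanical energy is conserved: ½mv² = U₁ − U₂ = kQq(1/r₁ − 1/r₂).
U₁ − U₂ = (8.99×10⁹ N·m²/C²)(-1.49×10⁻⁶ C)(1.54×10⁻⁶ C)(1/0.630 − 1/0.116) = 0.145 J.
v = √(2·0.145/0.0442) = 2.56 m/s.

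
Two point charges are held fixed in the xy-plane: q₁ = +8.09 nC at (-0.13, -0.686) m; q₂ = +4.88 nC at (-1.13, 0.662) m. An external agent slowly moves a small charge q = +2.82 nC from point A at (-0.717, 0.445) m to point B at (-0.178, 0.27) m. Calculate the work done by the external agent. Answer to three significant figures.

-9.17×10⁻⁸ J

For quasistatic motion the external work equals the change in potential energy: W_ext = qΔV = q(V_B − V_A).
At A: distances to the source charges are 1.27 m, 0.467 m; V_A = Σ kqᵢ/rᵢ = 151 V.
At B: distances to the source charges are 0.957 m, 1.03 m; V_B = Σ kqᵢ/rᵢ = 119 V.
ΔV = V_B − V_A = -32.5 V.
W_ext = qΔV = (2.82×10⁻⁹ C)(-32.5 V) = -9.17×10⁻⁸ J.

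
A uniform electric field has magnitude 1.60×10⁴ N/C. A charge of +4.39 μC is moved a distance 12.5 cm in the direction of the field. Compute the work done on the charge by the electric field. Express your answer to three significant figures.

8.78×10⁻³ J

The potential change for a displacement 12.5 cm in the direction of the field is ΔV = −Ed = -2000 V.
W_field = −qΔV = 8.78×10⁻³ J.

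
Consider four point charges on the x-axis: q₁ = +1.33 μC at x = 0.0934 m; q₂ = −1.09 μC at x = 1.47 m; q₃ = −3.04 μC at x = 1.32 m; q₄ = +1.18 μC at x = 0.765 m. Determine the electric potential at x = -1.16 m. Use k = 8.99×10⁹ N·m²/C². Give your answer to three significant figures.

Electric potential is a scalar, so the contributions from each charge add algebraically: V = Σ kqᵢ/rᵢ.
Distances from the field point to each charge: r₁ = 1.25 m, r₂ = 2.63 m, r₃ = 2.48 m, r₄ = 1.92 m.
V = k[(1.33×10⁻⁶)/(1.25) + (-1.09×10⁻⁶)/(2.63) + (-3.04×10⁻⁶)/(2.48) + (1.18×10⁻⁶)/(1.92)] = 304 V.

304 V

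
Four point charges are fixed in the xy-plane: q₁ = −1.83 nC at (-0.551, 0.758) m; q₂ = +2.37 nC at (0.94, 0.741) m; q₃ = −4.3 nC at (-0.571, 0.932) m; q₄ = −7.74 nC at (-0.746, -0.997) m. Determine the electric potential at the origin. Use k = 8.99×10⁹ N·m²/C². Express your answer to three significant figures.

-91.0 V

Electric potential is a scalar, so the contributions from each charge add algebraically: V = Σ kqᵢ/rᵢ.
Distances from the field point to each charge: r₁ = 0.937 m, r₂ = 1.20 m, r₃ = 1.09 m, r₄ = 1.25 m.
V = k[(-1.83×10⁻⁹)/(0.937) + (2.37×10⁻⁹)/(1.20) + (-4.30×10⁻⁹)/(1.09) + (-7.74×10⁻⁹)/(1.25)] = -91.0 V.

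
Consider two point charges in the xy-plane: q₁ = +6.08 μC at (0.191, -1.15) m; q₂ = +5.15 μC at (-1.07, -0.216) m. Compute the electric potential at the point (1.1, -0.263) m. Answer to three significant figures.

6.44×10⁴ V

The total potential is the scalar sum of each charge's contribution, V = Σ kqᵢ/rᵢ.
Distances from the field point to each charge: r₁ = 1.27 m, r₂ = 2.17 m.
V = k[(6.08×10⁻⁶)/(1.27) + (5.15×10⁻⁶)/(2.17)] = 6.44×10⁴ V.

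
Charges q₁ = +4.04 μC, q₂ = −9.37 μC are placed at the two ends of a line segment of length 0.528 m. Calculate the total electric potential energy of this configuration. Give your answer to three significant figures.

-0.645 J

The work to assemble the configuration equals its total potential energy, U = Σ kqᵢqⱼ/rᵢⱼ over all pairs.
The separation is r = 0.528 m.
U = (-0.645) = -0.645 J.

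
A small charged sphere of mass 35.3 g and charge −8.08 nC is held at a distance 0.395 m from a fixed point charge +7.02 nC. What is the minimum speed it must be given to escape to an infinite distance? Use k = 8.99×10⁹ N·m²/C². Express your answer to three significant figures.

To just escape, total mechanical energy must reach zero at infinity: ½mv²_min + U = 0, so ½mv²_min = −U = |kQq|/r.
|U| = |kQq|/r = (8.99×10⁹ N·m²/C²)(7.02×10⁻⁹)(8.08×10⁻⁹)/(0.395) = 1.29×10⁻⁶ J.
v_min = √(2|U|/m) = √(2·1.29×10⁻⁶/0.0353) = 8.55×10⁻³ m/s.

8.55×10⁻³ m/s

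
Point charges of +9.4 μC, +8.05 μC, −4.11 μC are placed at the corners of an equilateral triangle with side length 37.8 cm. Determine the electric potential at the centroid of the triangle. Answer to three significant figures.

5.50×10⁵ V

The total potential is the scalar sum of each charge's contribution, V = Σ kqᵢ/rᵢ.
The distance from each vertex to the centroid is a/√3 = 0.218 m.
V = k[(9.40×10⁻⁶)/(0.218) + (8.05×10⁻⁶)/(0.218) + (-4.11×10⁻⁶)/(0.218)] = 5.50×10⁵ V.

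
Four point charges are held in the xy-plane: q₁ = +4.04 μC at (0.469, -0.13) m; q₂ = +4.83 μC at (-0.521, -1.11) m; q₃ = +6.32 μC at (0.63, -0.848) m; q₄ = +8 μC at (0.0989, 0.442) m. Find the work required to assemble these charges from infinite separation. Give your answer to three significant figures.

The assembly work is the sum of pairwise potential energies, U = Σ_{i<j} kqᵢqⱼ/rᵢⱼ.
Pair separations: r₁₂ = 1.39 m, r₁₃ = 0.736 m, r₁₄ = 0.681 m, r₂₃ = 1.18 m, r₂₄ = 1.67 m, r₃₄ = 1.40 m.
Summing all 6 pair terms gives U = 1.63 J.

1.63 J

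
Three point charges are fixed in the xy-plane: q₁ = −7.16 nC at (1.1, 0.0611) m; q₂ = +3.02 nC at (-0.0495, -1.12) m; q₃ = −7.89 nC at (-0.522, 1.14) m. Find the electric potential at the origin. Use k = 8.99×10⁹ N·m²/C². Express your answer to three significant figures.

-90.8 V

The total potential is the scalar sum of each charge's contribution, V = Σ kqᵢ/rᵢ.
Distances from the field point to each charge: r₁ = 1.10 m, r₂ = 1.12 m, r₃ = 1.25 m.
V = k[(-7.16×10⁻⁹)/(1.10) + (3.02×10⁻⁹)/(1.12) + (-7.89×10⁻⁹)/(1.25)] = -90.8 V.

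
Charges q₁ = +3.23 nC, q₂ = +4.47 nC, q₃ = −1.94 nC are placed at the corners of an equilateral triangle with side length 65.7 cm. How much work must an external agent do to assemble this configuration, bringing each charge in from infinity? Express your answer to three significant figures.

-6.84×10⁻⁹ J

The work to assemble the configuration equals its total potential energy, U = Σ kqᵢqⱼ/rᵢⱼ over all pairs.
All three pair separations equal the side length, 0.657 m.
U = (1.98×10⁻⁷) + (-8.57×10⁻⁸) + (-1.19×10⁻⁷) = -6.84×10⁻⁹ J.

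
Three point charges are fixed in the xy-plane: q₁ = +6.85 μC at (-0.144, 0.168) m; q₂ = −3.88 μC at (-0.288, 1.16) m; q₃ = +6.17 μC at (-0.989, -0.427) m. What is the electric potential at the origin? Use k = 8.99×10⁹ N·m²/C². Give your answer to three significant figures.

The total potential is the scalar sum of each charge's contribution, V = Σ kqᵢ/rᵢ.
Distances from the field point to each charge: r₁ = 0.221 m, r₂ = 1.20 m, r₃ = 1.08 m.
V = k[(6.85×10⁻⁶)/(0.221) + (-3.88×10⁻⁶)/(1.20) + (6.17×10⁻⁶)/(1.08)] = 3.01×10⁵ V.

3.01×10⁵ V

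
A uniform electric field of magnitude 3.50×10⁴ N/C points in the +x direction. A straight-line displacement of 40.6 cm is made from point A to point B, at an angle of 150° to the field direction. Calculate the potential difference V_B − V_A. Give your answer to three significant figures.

Only the component of displacement along E changes the potential: ΔV = −E·d·cosθ.
ΔV = −(3.50×10⁴ V/m)(0.406 m)cos150° = 1.23×10⁴ V.

1.23×10⁴ V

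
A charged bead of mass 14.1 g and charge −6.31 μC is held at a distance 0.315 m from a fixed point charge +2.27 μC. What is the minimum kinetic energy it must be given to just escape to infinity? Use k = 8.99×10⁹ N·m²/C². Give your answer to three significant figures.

0.409 J

To just escape, total mechanical energy must reach zero at infinity: ½mv²_min + U = 0, so ½mv²_min = −U = |kQq|/r.
|U| = |kQq|/r = (8.99×10⁹ N·m²/C²)(2.27×10⁻⁶)(6.31×10⁻⁶)/(0.315) = 0.409 J.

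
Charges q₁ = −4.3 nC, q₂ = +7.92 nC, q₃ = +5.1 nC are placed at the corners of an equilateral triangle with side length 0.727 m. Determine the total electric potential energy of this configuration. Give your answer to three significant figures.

-1.93×10⁻⁷ J

The assembly work is the sum of pairwise potential energies, U = Σ_{i<j} kqᵢqⱼ/rᵢⱼ.
All three pair separations equal the side length, 0.727 m.
U = (-4.21×10⁻⁷) + (-2.71×10⁻⁷) + (4.99×10⁻⁷) = -1.93×10⁻⁷ J.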